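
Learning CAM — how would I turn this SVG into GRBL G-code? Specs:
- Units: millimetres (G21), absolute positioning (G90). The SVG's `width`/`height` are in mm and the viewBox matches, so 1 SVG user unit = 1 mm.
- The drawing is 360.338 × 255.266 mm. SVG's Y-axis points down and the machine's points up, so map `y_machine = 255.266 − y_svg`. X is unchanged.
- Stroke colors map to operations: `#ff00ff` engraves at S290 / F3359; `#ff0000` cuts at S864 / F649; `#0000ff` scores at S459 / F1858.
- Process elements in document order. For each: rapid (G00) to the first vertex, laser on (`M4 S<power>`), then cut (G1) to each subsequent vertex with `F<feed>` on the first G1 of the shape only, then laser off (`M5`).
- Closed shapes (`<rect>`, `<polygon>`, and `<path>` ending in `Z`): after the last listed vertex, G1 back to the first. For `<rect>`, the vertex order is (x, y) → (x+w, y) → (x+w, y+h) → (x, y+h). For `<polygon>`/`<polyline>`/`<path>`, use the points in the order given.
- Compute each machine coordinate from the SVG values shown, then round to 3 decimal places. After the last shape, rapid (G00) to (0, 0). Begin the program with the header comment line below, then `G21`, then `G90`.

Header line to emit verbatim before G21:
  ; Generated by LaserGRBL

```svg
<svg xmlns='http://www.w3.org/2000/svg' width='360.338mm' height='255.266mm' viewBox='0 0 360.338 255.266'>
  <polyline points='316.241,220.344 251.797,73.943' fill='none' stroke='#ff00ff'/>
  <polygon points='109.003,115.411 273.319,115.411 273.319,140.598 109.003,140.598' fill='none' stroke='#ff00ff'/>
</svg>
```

; Generated by LaserGRBL
G21
G90
G00 X316.241 Y34.922
M4 S290
G1 X251.797 Y181.323 F3359
M5
G00 X109.003 Y139.855
M4 S290
G1 X273.319 Y139.855 F3359
G1 X273.319 Y114.668
G1 X109.003 Y114.668
G1 X109.003 Y139.855
M5
G00 X0.000 Y0.000

1 u = 1 mm; y_m = 255.266 − y.

[1] `<polyline>` line segment, #ff00ff→engrave S290 F3359: (316.241,34.922) → (251.797,181.323)

[2] `<polygon>` rectangle, #ff00ff→engrave S290 F3359: (109.003,139.855) → (273.319,139.855) → (273.319,114.668) → (109.003,114.668) → (109.003,139.855) (closed)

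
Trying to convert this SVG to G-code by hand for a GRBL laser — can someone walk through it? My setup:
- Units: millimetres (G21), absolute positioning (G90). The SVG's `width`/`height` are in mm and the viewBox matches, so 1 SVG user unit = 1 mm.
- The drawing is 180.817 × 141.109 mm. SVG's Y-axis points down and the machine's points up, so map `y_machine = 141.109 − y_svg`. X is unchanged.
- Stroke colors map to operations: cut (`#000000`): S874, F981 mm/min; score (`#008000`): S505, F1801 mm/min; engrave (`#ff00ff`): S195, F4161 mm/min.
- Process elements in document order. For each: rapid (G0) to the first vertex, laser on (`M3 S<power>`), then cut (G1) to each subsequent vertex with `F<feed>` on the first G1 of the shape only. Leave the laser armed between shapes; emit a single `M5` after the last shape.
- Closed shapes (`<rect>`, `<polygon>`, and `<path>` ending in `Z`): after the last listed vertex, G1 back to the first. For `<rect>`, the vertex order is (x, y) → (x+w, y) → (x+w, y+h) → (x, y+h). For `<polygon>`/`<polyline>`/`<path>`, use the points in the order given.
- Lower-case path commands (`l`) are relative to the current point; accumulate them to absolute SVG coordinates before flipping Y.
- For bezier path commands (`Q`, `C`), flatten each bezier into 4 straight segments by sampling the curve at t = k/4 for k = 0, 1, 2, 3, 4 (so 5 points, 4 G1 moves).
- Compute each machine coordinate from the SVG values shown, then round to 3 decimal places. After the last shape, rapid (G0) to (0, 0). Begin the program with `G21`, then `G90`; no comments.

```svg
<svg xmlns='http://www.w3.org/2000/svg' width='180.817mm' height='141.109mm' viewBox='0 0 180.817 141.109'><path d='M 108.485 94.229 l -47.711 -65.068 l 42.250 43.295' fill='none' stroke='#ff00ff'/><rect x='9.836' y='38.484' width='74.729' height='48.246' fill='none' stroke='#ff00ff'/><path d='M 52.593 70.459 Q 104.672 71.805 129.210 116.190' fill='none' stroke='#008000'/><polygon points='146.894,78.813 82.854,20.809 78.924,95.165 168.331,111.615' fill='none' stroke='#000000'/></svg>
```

G21
G90
G0 X108.485 Y46.880
M3 S195
G1 X60.774 Y111.948 F4161
G1 X103.024 Y68.653
G0 X9.836 Y102.625
M3 S195
G1 X84.565 Y102.625 F4161
G1 X84.565 Y54.379
G1 X9.836 Y54.379
G1 X9.836 Y102.625
G0 X52.593 Y70.650
M3 S505
G1 X76.911 Y67.287 F1801
G1 X97.787 Y58.544
G1 X115.220 Y44.422
G1 X129.210 Y24.919
G0 X146.894 Y62.296
M3 S874
G1 X82.854 Y120.300 F981
G1 X78.924 Y45.944
G1 X168.331 Y29.494
G1 X146.894 Y62.296
M5
G0 X0.000 Y0.000

viewBox `0 0 180.817 141.109` with mm width/height → 1 unit = 1 mm. Flip: y_m = 141.109 − y_svg.

**Shape 1** — `<path>` open polyline, stroke `#ff00ff` → engrave (S195, F4161). Machine vertices: (108.485,46.880) → (60.774,111.948) → (103.024,68.653). Open path.

**Shape 2** — `<rect>` rectangle, stroke `#ff00ff` → engrave (S195, F4161). Machine vertices: (9.836,102.625) → (84.565,102.625) → (84.565,54.379) → (9.836,54.379) → (9.836,102.625). Closed: final G1 returns to the first vertex.

**Shape 3** — `<path>` quadratic bezier, stroke `#008000` → score (S505, F1801). Control points (SVG): P0=(52.593,70.459), P1=(104.672,71.805), P2=(129.210,116.190); sampled at t=k/4. Machine vertices: (52.593,70.650) → (76.911,67.287) → (97.787,58.544) → (115.220,44.422) → (129.210,24.919). Open path.

**Shape 4** — `<polygon>` closed polygon, stroke `#000000` → cut (S874, F981). Machine vertices: (146.894,62.296) → (82.854,120.300) → (78.924,45.944) → (168.331,29.494) → (146.894,62.296). Closed: final G1 returns to the first vertex.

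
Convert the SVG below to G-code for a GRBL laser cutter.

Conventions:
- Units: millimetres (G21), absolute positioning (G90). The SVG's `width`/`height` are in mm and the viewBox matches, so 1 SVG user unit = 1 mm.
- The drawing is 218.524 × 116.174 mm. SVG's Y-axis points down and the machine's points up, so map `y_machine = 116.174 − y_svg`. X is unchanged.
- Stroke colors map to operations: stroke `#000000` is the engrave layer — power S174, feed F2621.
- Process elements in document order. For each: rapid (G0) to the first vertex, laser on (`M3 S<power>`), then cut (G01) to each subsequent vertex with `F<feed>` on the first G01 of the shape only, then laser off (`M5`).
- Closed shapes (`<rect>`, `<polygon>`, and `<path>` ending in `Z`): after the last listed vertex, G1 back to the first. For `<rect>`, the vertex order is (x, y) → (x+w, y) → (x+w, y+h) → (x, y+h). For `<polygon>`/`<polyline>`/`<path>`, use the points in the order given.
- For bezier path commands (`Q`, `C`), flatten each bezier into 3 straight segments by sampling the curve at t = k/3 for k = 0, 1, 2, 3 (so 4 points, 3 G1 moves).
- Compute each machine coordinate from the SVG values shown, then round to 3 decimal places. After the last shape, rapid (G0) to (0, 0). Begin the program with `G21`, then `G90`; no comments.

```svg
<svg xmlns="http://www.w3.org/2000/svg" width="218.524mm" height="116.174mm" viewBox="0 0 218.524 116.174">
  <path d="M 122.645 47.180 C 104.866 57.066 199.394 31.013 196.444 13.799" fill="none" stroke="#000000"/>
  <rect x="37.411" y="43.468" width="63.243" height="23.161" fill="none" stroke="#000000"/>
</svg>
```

G21
G90
G0 X122.645 Y68.994
M3 S174
G01 X134.532 Y69.429 F2621
G01 X174.671 Y83.873
G01 X196.444 Y102.375
M5
G0 X37.411 Y72.706
M3 S174
G01 X100.654 Y72.706 F2621
G01 X100.654 Y49.545
G01 X37.411 Y49.545
G01 X37.411 Y72.706
M5
G0 X0.000 Y0.000

Since the viewBox matches the mm dimensions, user units are millimetres directly. The only transform is the Y-flip y_m = 116.174 − y_svg.

Shape 1 is a cubic bezier drawn with `<path>`. Its stroke #000000 means engrave at S174, F2621. After flipping Y the toolpath is (122.645,68.994) → (134.532,69.429) → (174.671,83.873) → (196.444,102.375).

Shape 2 is a rectangle drawn with `<rect>`. Its stroke #000000 means engrave at S174, F2621. After flipping Y the toolpath is (37.411,72.706) → (100.654,72.706) → (100.654,49.545) → (37.411,49.545) → (37.411,72.706), returning to the start.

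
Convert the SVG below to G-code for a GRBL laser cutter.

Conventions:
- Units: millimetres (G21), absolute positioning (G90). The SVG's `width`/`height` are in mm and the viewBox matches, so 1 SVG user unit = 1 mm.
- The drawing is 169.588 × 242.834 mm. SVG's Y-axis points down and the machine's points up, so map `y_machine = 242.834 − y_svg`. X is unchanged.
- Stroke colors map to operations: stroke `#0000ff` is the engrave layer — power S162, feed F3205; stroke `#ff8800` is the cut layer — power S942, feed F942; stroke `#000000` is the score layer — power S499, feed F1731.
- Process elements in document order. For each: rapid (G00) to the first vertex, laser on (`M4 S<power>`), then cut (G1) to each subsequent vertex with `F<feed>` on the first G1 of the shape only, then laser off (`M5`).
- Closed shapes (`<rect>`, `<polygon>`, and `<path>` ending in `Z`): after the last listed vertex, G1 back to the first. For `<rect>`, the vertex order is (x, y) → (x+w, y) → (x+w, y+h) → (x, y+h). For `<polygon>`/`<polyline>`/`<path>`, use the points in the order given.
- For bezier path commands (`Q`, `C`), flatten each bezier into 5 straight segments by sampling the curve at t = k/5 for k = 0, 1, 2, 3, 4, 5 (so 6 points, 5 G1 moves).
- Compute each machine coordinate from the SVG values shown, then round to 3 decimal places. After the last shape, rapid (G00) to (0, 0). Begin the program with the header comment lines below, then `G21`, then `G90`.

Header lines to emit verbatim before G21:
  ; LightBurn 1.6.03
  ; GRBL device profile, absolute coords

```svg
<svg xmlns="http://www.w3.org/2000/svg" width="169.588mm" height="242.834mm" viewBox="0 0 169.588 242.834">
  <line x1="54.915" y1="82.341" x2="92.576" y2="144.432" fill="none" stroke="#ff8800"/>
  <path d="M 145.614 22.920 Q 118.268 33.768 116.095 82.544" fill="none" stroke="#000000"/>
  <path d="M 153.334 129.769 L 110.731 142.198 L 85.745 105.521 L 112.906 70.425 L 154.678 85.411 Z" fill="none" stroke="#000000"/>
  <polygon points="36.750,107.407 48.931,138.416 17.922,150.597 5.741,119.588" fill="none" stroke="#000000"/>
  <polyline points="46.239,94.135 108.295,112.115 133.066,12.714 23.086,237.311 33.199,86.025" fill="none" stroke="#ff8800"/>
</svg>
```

; LightBurn 1.6.03
; GRBL device profile, absolute coords
G21
G90
G00 X54.915 Y160.493
M4 S942
G1 X92.576 Y98.402 F942
M5
G00 X145.614 Y219.914
M4 S499
G1 X135.683 Y214.058 F1731
G1 X127.765 Y205.167
G1 X121.861 Y193.242
G1 X117.971 Y178.283
G1 X116.095 Y160.290
M5
G00 X153.334 Y113.065
M4 S499
G1 X110.731 Y100.636 F1731
G1 X85.745 Y137.313
G1 X112.906 Y172.409
G1 X154.678 Y157.423
G1 X153.334 Y113.065
M5
G00 X36.750 Y135.427
M4 S499
G1 X48.931 Y104.418 F1731
G1 X17.922 Y92.237
G1 X5.741 Y123.246
G1 X36.750 Y135.427
M5
G00 X46.239 Y148.699
M4 S942
G1 X108.295 Y130.719 F942
G1 X133.066 Y230.120
G1 X23.086 Y5.523
G1 X33.199 Y156.809
M5
G00 X0.000 Y0.000

Since the viewBox matches the mm dimensions, user units are millimetres directly. The only transform is the Y-flip y_m = 242.834 − y_svg.

Shape 1 is a line segment drawn with `<line>`. Its stroke #ff8800 means cut at S942, F942. After flipping Y the toolpath is (54.915,160.493) → (92.576,98.402).

Shape 2 is a quadratic bezier drawn with `<path>`. Its stroke #000000 means score at S499, F1731. After flipping Y the toolpath is (145.614,219.914) → (135.683,214.058) → (127.765,205.167) → (121.861,193.242) → (117.971,178.283) → (116.095,160.290).

Shape 3 is a regular polygon drawn with `<path>`. Its stroke #000000 means score at S499, F1731. After flipping Y the toolpath is (153.334,113.065) → (110.731,100.636) → (85.745,137.313) → (112.906,172.409) → (154.678,157.423) → (153.334,113.065), returning to the start.

Shape 4 is a regular polygon drawn with `<polygon>`. Its stroke #000000 means score at S499, F1731. After flipping Y the toolpath is (36.750,135.427) → (48.931,104.418) → (17.922,92.237) → (5.741,123.246) → (36.750,135.427), returning to the start.

Shape 5 is a open polyline drawn with `<polyline>`. Its stroke #ff8800 means cut at S942, F942. After flipping Y the toolpath is (46.239,148.699) → (108.295,130.719) → (133.066,230.120) → (23.086,5.523) → (33.199,156.809).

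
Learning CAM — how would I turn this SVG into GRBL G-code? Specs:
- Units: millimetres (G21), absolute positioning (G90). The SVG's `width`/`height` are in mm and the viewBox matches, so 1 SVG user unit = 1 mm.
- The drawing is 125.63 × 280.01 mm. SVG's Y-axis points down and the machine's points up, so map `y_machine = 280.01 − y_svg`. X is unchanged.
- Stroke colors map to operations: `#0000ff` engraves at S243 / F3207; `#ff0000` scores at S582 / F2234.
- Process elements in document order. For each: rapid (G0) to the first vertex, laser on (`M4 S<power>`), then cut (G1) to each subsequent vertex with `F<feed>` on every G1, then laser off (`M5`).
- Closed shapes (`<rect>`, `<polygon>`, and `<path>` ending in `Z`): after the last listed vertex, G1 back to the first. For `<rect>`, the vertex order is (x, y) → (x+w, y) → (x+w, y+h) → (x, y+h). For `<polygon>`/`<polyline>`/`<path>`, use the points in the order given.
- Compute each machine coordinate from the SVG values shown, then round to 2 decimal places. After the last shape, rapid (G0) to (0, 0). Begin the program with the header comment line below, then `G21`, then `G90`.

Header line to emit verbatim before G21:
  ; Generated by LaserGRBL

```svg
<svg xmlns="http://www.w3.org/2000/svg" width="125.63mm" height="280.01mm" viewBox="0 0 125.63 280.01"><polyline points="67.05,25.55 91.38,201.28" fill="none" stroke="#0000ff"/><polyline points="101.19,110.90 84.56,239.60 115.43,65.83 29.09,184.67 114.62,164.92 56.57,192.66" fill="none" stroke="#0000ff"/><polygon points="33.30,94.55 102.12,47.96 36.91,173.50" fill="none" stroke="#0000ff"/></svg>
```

; Generated by LaserGRBL
G21
G90
G0 X67.05 Y254.46
M4 S243
G1 X91.38 Y78.73 F3207
M5
G0 X101.19 Y169.11
M4 S243
G1 X84.56 Y40.41 F3207
G1 X115.43 Y214.18 F3207
G1 X29.09 Y95.34 F3207
G1 X114.62 Y115.09 F3207
G1 X56.57 Y87.35 F3207
M5
G0 X33.30 Y185.46
M4 S243
G1 X102.12 Y232.05 F3207
G1 X36.91 Y106.51 F3207
G1 X33.30 Y185.46 F3207
M5
G0 X0.00 Y0.00

viewBox `0 0 125.63 280.01` with mm width/height → 1 unit = 1 mm. Flip: y_m = 280.01 − y_svg.

**Shape 1** — `<polyline>` line segment, stroke `#0000ff` → engrave (S243, F3207). Machine vertices: (67.05,254.46) → (91.38,78.73). Open path.

**Shape 2** — `<polyline>` open polyline, stroke `#0000ff` → engrave (S243, F3207). Machine vertices: (101.19,169.11) → (84.56,40.41) → (115.43,214.18) → (29.09,95.34) → (114.62,115.09) → (56.57,87.35). Open path.

**Shape 3** — `<polygon>` closed polygon, stroke `#0000ff` → engrave (S243, F3207). Machine vertices: (33.30,185.46) → (102.12,232.05) → (36.91,106.51) → (33.30,185.46). Closed: final G1 returns to the first vertex.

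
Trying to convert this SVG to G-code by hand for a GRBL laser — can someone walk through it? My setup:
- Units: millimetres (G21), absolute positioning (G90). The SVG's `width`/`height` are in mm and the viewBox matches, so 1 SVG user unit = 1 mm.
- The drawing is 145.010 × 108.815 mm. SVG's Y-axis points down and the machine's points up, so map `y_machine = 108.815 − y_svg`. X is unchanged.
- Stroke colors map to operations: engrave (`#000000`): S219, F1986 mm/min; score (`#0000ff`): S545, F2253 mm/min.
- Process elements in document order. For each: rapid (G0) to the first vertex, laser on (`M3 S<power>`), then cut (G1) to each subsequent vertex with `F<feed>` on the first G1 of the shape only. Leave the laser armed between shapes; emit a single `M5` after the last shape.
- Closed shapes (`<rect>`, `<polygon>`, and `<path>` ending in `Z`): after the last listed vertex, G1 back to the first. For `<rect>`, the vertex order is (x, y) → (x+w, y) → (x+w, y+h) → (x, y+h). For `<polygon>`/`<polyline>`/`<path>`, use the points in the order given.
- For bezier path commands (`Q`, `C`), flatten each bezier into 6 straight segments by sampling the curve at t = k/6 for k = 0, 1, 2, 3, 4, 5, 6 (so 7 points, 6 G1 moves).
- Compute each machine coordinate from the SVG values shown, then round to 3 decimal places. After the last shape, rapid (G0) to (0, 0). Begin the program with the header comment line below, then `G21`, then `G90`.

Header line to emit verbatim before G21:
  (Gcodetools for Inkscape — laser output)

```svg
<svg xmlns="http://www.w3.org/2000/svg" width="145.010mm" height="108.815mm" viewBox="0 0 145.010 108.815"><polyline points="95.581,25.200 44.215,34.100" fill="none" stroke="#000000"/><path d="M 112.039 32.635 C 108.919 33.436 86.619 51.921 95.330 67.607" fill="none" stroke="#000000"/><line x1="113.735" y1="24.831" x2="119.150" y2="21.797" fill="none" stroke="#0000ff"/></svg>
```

1 u = 1 mm; y_m = 108.815 − y.

[1] `<polyline>` line segment, #000000→engrave S219 F1986: (95.581,83.615) → (44.215,74.715)

[2] `<path>` cubic bezier, #000000→engrave S219 F1986: (112.039,76.180) → (109.113,74.401) → (104.385,70.243) → (99.248,64.276) → (95.097,57.068) → (93.326,49.189) → (95.330,41.208)

[3] `<line>` line segment, #0000ff→score S545 F2253: (113.735,83.984) → (119.150,87.018)

(Gcodetools for Inkscape — laser output)
G21
G90
G0 X95.581 Y83.615
M3 S219
G1 X44.215 Y74.715 F1986
G0 X112.039 Y76.180
M3 S219
G1 X109.113 Y74.401 F1986
G1 X104.385 Y70.243
G1 X99.248 Y64.276
G1 X95.097 Y57.068
G1 X93.326 Y49.189
G1 X95.330 Y41.208
G0 X113.735 Y83.984
M3 S545
G1 X119.150 Y87.018 F2253
M5
G0 X0.000 Y0.000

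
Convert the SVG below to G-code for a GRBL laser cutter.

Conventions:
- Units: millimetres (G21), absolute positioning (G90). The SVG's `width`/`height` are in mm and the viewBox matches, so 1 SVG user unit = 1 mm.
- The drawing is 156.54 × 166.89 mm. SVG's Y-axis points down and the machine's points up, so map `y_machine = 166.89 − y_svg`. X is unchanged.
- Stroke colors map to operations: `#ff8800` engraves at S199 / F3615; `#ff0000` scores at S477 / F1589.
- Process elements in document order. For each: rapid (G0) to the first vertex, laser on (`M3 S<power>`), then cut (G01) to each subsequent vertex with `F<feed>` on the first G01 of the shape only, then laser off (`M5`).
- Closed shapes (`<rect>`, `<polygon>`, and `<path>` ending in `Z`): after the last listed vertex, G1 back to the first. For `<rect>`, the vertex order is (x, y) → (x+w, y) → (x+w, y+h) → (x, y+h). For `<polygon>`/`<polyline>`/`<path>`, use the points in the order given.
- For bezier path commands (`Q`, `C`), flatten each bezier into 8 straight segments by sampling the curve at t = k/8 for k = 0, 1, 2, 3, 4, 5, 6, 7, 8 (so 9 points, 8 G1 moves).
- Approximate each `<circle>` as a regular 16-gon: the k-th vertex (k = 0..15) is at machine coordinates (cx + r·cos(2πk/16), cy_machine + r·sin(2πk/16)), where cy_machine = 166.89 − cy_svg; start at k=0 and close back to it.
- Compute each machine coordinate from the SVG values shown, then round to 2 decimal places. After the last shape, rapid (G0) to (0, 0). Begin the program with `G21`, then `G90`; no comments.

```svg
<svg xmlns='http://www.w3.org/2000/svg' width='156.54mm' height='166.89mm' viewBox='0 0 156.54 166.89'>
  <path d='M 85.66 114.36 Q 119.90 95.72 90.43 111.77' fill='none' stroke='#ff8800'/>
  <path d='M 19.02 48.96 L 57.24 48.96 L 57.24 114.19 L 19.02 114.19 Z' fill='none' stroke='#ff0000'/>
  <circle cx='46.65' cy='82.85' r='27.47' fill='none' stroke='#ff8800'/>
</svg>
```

Since the viewBox matches the mm dimensions, user units are millimetres directly. The only transform is the Y-flip y_m = 166.89 − y_svg.

Shape 1 is a quadratic bezier drawn with `<path>`. Its stroke #ff8800 means engrave at S199, F3615. After flipping Y the toolpath is (85.66,52.53) → (93.22,56.65) → (98.80,59.68) → (102.38,61.63) → (103.97,62.50) → (103.57,62.28) → (101.18,60.98) → (96.80,58.59) → (90.43,55.12).

Shape 2 is a rectangle drawn with `<path>`. Its stroke #ff0000 means score at S477, F1589. After flipping Y the toolpath is (19.02,117.93) → (57.24,117.93) → (57.24,52.70) → (19.02,52.70) → (19.02,117.93), returning to the start.

Shape 3 is a circle drawn with `<circle>`. Its stroke #ff8800 means engrave at S199, F3615. After flipping Y the toolpath is (74.12,84.04) → (72.03,94.55) → (66.07,103.46) → (57.16,109.42) → (46.65,111.51) → (36.14,109.42) → (27.23,103.46) → (21.27,94.55) → (19.18,84.04) → (21.27,73.53) → (27.23,64.62) → (36.14,58.66) → (46.65,56.57) → (57.16,58.66) → (66.07,64.62) → (72.03,73.53) → (74.12,84.04), returning to the start.

G21
G90
G0 X85.66 Y52.53
M3 S199
G01 X93.22 Y56.65 F3615
G01 X98.80 Y59.68
G01 X102.38 Y61.63
G01 X103.97 Y62.50
G01 X103.57 Y62.28
G01 X101.18 Y60.98
G01 X96.80 Y58.59
G01 X90.43 Y55.12
M5
G0 X19.02 Y117.93
M3 S477
G01 X57.24 Y117.93 F1589
G01 X57.24 Y52.70
G01 X19.02 Y52.70
G01 X19.02 Y117.93
M5
G0 X74.12 Y84.04
M3 S199
G01 X72.03 Y94.55 F3615
G01 X66.07 Y103.46
G01 X57.16 Y109.42
G01 X46.65 Y111.51
G01 X36.14 Y109.42
G01 X27.23 Y103.46
G01 X21.27 Y94.55
G01 X19.18 Y84.04
G01 X21.27 Y73.53
G01 X27.23 Y64.62
G01 X36.14 Y58.66
G01 X46.65 Y56.57
G01 X57.16 Y58.66
G01 X66.07 Y64.62
G01 X72.03 Y73.53
G01 X74.12 Y84.04
M5
G0 X0.00 Y0.00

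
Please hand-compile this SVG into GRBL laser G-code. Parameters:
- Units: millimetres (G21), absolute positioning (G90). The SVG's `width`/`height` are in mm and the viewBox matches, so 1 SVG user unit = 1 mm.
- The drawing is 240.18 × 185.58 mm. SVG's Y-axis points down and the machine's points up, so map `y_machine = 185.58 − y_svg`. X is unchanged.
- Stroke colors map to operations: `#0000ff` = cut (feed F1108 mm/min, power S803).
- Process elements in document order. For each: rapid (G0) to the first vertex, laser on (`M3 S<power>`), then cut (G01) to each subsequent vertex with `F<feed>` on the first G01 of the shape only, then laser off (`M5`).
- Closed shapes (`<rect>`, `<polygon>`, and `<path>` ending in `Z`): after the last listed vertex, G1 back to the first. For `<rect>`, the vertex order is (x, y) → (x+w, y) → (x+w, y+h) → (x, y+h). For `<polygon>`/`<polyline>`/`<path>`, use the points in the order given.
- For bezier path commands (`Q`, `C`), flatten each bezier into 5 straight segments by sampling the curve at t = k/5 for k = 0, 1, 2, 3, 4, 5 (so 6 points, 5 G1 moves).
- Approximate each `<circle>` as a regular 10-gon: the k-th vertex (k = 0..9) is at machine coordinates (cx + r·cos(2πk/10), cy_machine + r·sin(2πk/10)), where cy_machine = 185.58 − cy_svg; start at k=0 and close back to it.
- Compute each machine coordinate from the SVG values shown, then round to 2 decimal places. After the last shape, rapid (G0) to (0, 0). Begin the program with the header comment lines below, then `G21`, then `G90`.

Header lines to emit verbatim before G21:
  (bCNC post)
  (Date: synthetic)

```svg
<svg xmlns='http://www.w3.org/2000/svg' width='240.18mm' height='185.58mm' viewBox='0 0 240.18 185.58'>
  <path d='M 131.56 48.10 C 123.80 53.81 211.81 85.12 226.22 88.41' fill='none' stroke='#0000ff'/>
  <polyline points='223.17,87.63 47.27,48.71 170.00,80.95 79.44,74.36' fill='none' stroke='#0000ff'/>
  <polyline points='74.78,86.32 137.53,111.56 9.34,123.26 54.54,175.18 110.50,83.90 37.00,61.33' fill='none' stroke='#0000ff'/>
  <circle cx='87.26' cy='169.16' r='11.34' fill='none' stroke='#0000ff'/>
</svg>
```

(bCNC post)
(Date: synthetic)
G21
G90
G0 X131.56 Y137.48
M3 S803
G01 X137.04 Y131.41 F1108
G01 X157.38 Y121.77
G01 X184.44 Y111.14
G01 X210.10 Y102.08
G01 X226.22 Y97.17
M5
G0 X223.17 Y97.95
M3 S803
G01 X47.27 Y136.87 F1108
G01 X170.00 Y104.63
G01 X79.44 Y111.22
M5
G0 X74.78 Y99.26
M3 S803
G01 X137.53 Y74.02 F1108
G01 X9.34 Y62.32
G01 X54.54 Y10.40
G01 X110.50 Y101.68
G01 X37.00 Y124.25
M5
G0 X98.60 Y16.42
M3 S803
G01 X96.43 Y23.09 F1108
G01 X90.76 Y27.20
G01 X83.76 Y27.20
G01 X78.09 Y23.09
G01 X75.92 Y16.42
G01 X78.09 Y9.75
G01 X83.76 Y5.64
G01 X90.76 Y5.64
G01 X96.43 Y9.75
G01 X98.60 Y16.42
M5
G0 X0.00 Y0.00

1 u = 1 mm; y_m = 185.58 − y.

[1] `<path>` cubic bezier, #0000ff→cut S803 F1108: (131.56,137.48) → (137.04,131.41) → (157.38,121.77) → (184.44,111.14) → (210.10,102.08) → (226.22,97.17)

[2] `<polyline>` open polyline, #0000ff→cut S803 F1108: (223.17,97.95) → (47.27,136.87) → (170.00,104.63) → (79.44,111.22)

[3] `<polyline>` open polyline, #0000ff→cut S803 F1108: (74.78,99.26) → (137.53,74.02) → (9.34,62.32) → (54.54,10.40) → (110.50,101.68) → (37.00,124.25)

[4] `<circle>` circle, #0000ff→cut S803 F1108: (98.60,16.42) → (96.43,23.09) → (90.76,27.20) → (83.76,27.20) → (78.09,23.09) → (75.92,16.42) → (78.09,9.75) → (83.76,5.64) → (90.76,5.64) → (96.43,9.75) → (98.60,16.42) (closed)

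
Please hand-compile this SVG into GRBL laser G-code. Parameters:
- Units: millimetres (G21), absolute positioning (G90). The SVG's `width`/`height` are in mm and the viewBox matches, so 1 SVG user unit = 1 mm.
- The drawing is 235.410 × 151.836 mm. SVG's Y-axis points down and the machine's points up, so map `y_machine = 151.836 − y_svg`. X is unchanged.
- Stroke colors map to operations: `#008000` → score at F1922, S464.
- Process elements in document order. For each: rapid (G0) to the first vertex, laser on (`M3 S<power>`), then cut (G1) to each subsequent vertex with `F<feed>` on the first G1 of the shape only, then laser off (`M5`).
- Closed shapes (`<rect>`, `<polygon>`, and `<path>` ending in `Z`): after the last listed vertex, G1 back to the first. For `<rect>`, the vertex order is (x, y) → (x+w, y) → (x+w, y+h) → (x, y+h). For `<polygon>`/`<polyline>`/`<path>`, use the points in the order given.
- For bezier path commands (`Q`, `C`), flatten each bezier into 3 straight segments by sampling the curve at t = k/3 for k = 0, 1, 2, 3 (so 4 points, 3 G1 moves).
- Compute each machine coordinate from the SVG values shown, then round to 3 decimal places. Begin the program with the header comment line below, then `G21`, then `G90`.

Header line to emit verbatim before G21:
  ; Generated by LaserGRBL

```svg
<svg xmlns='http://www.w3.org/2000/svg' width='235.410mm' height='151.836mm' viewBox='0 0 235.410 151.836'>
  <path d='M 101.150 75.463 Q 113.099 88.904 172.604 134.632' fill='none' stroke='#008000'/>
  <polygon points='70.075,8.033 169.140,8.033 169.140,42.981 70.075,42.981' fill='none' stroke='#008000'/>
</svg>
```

; Generated by LaserGRBL
G21
G90
G0 X101.150 Y76.373
M3 S464
G1 X114.400 Y63.825 F1922
G1 X138.218 Y44.102
G1 X172.604 Y17.204
M5
G0 X70.075 Y143.803
M3 S464
G1 X169.140 Y143.803 F1922
G1 X169.140 Y108.855
G1 X70.075 Y108.855
G1 X70.075 Y143.803
M5

Since the viewBox matches the mm dimensions, user units are millimetres directly. The only transform is the Y-flip y_m = 151.836 − y_svg.

Shape 1 is a quadratic bezier drawn with `<path>`. Its stroke #008000 means score at S464, F1922. After flipping Y the toolpath is (101.150,76.373) → (114.400,63.825) → (138.218,44.102) → (172.604,17.204).

Shape 2 is a rectangle drawn with `<polygon>`. Its stroke #008000 means score at S464, F1922. After flipping Y the toolpath is (70.075,143.803) → (169.140,143.803) → (169.140,108.855) → (70.075,108.855) → (70.075,143.803), returning to the start.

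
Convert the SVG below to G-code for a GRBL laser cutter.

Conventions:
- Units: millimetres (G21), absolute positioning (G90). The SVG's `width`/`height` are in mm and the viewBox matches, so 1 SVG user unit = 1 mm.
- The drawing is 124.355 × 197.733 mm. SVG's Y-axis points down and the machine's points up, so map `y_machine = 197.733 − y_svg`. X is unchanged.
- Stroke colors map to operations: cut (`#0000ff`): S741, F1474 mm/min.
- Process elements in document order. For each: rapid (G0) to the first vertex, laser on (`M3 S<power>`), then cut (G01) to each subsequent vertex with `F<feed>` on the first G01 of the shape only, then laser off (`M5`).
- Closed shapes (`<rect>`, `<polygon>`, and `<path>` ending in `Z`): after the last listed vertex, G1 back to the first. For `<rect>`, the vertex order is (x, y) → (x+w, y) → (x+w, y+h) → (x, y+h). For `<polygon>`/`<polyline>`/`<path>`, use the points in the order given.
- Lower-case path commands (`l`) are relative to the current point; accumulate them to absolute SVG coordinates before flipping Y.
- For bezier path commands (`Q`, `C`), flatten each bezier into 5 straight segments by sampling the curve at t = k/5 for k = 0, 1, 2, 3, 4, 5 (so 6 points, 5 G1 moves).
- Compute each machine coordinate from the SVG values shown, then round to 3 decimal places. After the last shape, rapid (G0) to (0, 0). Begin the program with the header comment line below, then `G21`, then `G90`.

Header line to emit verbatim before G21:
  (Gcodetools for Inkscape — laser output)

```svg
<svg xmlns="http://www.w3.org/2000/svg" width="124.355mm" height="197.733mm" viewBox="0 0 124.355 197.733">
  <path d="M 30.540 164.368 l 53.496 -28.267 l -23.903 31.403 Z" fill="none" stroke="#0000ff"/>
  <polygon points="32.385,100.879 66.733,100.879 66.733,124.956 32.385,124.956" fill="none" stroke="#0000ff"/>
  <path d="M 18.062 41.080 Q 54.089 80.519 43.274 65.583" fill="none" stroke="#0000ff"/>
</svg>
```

viewBox `0 0 124.355 197.733` with mm width/height → 1 unit = 1 mm. Flip: y_m = 197.733 − y_svg.

**Shape 1** — `<path>` closed polygon, stroke `#0000ff` → cut (S741, F1474). Machine vertices: (30.540,33.365) → (84.036,61.632) → (60.133,30.229) → (30.540,33.365). Closed: final G1 returns to the first vertex.

**Shape 2** — `<polygon>` rectangle, stroke `#0000ff` → cut (S741, F1474). Machine vertices: (32.385,96.854) → (66.733,96.854) → (66.733,72.777) → (32.385,72.777) → (32.385,96.854). Closed: final G1 returns to the first vertex.

**Shape 3** — `<path>` quadratic bezier, stroke `#0000ff` → cut (S741, F1474). Control points (SVG): P0=(18.062,41.080), P1=(54.089,80.519), P2=(43.274,65.583); sampled at t=k/5. Machine vertices: (18.062,156.653) → (30.599,143.052) → (39.389,133.802) → (44.431,128.901) → (45.726,128.351) → (43.274,132.150). Open path.

(Gcodetools for Inkscape — laser output)
G21
G90
G0 X30.540 Y33.365
M3 S741
G01 X84.036 Y61.632 F1474
G01 X60.133 Y30.229
G01 X30.540 Y33.365
M5
G0 X32.385 Y96.854
M3 S741
G01 X66.733 Y96.854 F1474
G01 X66.733 Y72.777
G01 X32.385 Y72.777
G01 X32.385 Y96.854
M5
G0 X18.062 Y156.653
M3 S741
G01 X30.599 Y143.052 F1474
G01 X39.389 Y133.802
G01 X44.431 Y128.901
G01 X45.726 Y128.351
G01 X43.274 Y132.150
M5
G0 X0.000 Y0.000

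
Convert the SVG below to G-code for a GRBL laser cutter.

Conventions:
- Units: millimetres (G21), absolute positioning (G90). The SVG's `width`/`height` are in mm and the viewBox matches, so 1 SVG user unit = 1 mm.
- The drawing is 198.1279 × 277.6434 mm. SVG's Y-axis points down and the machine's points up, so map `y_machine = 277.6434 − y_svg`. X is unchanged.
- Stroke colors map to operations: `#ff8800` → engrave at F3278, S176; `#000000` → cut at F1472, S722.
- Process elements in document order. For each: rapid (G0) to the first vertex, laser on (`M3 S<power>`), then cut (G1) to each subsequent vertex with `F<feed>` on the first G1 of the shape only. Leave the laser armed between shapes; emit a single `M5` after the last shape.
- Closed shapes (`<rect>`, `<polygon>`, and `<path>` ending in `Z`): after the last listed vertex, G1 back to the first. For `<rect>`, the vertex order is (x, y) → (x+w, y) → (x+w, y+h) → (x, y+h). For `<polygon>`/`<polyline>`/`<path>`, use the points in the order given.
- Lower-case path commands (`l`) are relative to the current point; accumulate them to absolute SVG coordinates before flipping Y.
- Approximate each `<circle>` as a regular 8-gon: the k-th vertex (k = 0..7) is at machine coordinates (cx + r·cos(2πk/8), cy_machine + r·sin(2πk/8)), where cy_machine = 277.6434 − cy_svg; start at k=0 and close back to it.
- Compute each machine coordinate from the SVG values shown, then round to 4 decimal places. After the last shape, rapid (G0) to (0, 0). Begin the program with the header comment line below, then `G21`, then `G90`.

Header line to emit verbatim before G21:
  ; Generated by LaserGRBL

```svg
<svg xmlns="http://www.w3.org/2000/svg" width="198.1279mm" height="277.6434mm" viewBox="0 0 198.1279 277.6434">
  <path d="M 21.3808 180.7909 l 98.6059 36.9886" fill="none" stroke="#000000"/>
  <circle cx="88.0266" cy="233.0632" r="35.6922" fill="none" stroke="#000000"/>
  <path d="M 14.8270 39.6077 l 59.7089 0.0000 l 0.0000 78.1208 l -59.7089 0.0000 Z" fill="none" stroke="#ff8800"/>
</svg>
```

Since the viewBox matches the mm dimensions, user units are millimetres directly. The only transform is the Y-flip y_m = 277.6434 − y_svg.

Shape 1 is a line segment drawn with `<path>`. Its stroke #000000 means cut at S722, F1472. After flipping Y the toolpath is (21.3808,96.8525) → (119.9867,59.8639).

Shape 2 is a circle drawn with `<circle>`. Its stroke #000000 means cut at S722, F1472. After flipping Y the toolpath is (123.7188,44.5802) → (113.2648,69.8184) → (88.0266,80.2724) → (62.7884,69.8184) → (52.3344,44.5802) → (62.7884,19.3420) → (88.0266,8.8880) → (113.2648,19.3420) → (123.7188,44.5802), returning to the start.

Shape 3 is a rectangle drawn with `<path>`. Its stroke #ff8800 means engrave at S176, F3278. After flipping Y the toolpath is (14.8270,238.0357) → (74.5359,238.0357) → (74.5359,159.9149) → (14.8270,159.9149) → (14.8270,238.0357), returning to the start.

; Generated by LaserGRBL
G21
G90
G0 X21.3808 Y96.8525
M3 S722
G1 X119.9867 Y59.8639 F1472
G0 X123.7188 Y44.5802
M3 S722
G1 X113.2648 Y69.8184 F1472
G1 X88.0266 Y80.2724
G1 X62.7884 Y69.8184
G1 X52.3344 Y44.5802
G1 X62.7884 Y19.3420
G1 X88.0266 Y8.8880
G1 X113.2648 Y19.3420
G1 X123.7188 Y44.5802
G0 X14.8270 Y238.0357
M3 S176
G1 X74.5359 Y238.0357 F3278
G1 X74.5359 Y159.9149
G1 X14.8270 Y159.9149
G1 X14.8270 Y238.0357
M5
G0 X0.0000 Y0.0000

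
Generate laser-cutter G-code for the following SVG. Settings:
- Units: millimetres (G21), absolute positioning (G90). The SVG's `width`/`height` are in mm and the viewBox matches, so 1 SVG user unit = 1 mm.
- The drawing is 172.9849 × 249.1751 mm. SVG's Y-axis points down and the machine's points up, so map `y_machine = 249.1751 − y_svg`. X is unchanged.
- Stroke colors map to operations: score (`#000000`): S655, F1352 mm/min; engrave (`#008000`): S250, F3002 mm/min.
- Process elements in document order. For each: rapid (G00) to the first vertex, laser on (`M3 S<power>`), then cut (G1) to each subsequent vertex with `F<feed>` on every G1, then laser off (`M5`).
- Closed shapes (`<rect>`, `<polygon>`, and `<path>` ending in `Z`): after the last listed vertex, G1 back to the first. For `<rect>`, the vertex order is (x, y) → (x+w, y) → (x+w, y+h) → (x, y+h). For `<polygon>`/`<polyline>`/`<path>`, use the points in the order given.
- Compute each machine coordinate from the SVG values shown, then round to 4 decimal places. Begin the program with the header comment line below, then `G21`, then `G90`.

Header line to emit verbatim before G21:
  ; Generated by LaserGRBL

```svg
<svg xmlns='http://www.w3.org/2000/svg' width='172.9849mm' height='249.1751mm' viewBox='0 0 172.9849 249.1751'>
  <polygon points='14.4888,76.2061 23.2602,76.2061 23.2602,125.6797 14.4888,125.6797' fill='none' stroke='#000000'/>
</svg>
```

viewBox `0 0 172.9849 249.1751` with mm width/height → 1 unit = 1 mm. Flip: y_m = 249.1751 − y_svg.

**Shape 1** — `<polygon>` rectangle, stroke `#000000` → score (S655, F1352). Machine vertices: (14.4888,172.9690) → (23.2602,172.9690) → (23.2602,123.4954) → (14.4888,123.4954) → (14.4888,172.9690). Closed: final G1 returns to the first vertex.

; Generated by LaserGRBL
G21
G90
G00 X14.4888 Y172.9690
M3 S655
G1 X23.2602 Y172.9690 F1352
G1 X23.2602 Y123.4954 F1352
G1 X14.4888 Y123.4954 F1352
G1 X14.4888 Y172.9690 F1352
M5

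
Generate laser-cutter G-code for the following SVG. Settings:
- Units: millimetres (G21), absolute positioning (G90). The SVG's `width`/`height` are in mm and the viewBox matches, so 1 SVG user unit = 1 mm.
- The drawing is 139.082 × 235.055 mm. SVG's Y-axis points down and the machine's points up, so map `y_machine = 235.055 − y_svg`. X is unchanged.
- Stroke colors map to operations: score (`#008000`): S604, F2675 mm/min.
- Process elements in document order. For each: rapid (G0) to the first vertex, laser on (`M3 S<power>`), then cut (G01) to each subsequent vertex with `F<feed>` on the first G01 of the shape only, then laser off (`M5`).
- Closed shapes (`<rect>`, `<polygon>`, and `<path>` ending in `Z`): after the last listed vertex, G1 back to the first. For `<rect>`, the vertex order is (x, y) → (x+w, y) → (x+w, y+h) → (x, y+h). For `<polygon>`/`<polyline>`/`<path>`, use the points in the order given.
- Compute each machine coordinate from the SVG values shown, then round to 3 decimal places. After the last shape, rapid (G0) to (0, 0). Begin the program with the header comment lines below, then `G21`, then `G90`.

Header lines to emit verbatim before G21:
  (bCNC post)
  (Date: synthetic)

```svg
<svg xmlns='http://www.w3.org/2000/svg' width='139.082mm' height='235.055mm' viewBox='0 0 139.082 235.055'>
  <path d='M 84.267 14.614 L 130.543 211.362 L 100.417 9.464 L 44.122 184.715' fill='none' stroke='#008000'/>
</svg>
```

1 u = 1 mm; y_m = 235.055 − y.

[1] `<path>` open polyline, #008000→score S604 F2675: (84.267,220.441) → (130.543,23.693) → (100.417,225.591) → (44.122,50.340)

(bCNC post)
(Date: synthetic)
G21
G90
G0 X84.267 Y220.441
M3 S604
G01 X130.543 Y23.693 F2675
G01 X100.417 Y225.591
G01 X44.122 Y50.340
M5
G0 X0.000 Y0.000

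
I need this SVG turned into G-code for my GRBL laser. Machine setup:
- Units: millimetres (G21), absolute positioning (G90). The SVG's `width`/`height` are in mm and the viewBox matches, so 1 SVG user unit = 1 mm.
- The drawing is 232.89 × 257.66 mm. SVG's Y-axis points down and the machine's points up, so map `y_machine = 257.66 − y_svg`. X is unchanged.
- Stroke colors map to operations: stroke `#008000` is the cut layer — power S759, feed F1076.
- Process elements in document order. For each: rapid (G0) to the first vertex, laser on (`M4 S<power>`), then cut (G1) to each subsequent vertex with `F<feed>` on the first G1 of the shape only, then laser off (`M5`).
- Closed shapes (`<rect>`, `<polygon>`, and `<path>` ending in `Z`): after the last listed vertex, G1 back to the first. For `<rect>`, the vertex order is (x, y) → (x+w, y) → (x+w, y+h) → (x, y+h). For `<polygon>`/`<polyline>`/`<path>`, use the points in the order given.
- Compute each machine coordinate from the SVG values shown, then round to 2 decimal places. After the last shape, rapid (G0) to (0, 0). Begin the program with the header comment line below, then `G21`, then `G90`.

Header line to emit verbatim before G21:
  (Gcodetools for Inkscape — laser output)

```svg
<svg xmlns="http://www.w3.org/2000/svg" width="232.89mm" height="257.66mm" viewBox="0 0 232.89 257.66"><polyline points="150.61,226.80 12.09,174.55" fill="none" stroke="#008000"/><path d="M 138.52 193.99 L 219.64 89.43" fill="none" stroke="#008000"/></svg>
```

Since the viewBox matches the mm dimensions, user units are millimetres directly. The only transform is the Y-flip y_m = 257.66 − y_svg.

Shape 1 is a line segment drawn with `<polyline>`. Its stroke #008000 means cut at S759, F1076. After flipping Y the toolpath is (150.61,30.86) → (12.09,83.11).

Shape 2 is a line segment drawn with `<path>`. Its stroke #008000 means cut at S759, F1076. After flipping Y the toolpath is (138.52,63.67) → (219.64,168.23).

(Gcodetools for Inkscape — laser output)
G21
G90
G0 X150.61 Y30.86
M4 S759
G1 X12.09 Y83.11 F1076
M5
G0 X138.52 Y63.67
M4 S759
G1 X219.64 Y168.23 F1076
M5
G0 X0.00 Y0.00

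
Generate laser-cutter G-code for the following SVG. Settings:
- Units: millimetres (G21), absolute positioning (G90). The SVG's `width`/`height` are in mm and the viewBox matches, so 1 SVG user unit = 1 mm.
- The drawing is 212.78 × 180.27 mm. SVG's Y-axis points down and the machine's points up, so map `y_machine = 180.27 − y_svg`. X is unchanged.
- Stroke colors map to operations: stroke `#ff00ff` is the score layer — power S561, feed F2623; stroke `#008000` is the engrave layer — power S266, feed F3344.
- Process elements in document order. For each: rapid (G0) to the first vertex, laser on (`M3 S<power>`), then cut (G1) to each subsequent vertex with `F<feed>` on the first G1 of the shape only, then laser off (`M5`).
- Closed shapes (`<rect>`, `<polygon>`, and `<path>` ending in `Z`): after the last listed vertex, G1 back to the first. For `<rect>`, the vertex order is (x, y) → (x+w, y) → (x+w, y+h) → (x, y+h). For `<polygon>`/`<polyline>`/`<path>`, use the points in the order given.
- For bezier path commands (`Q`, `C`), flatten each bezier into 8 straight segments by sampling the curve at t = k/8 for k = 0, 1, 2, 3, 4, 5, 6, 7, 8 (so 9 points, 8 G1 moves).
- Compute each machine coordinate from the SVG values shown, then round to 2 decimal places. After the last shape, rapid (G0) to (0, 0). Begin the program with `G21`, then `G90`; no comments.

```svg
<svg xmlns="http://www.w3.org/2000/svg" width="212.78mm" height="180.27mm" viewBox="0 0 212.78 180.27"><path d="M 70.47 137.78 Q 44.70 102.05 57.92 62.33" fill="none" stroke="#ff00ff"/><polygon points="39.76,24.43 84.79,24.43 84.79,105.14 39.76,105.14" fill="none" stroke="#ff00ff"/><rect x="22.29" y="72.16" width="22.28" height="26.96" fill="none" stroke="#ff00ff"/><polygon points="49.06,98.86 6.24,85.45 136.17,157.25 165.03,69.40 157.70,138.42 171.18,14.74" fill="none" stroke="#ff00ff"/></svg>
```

G21
G90
G0 X70.47 Y42.49
M3 S561
G1 X64.64 Y51.48 F2623
G1 X60.02 Y60.60
G1 X56.63 Y69.85
G1 X54.45 Y79.22
G1 X53.49 Y88.71
G1 X53.75 Y98.33
G1 X55.22 Y108.07
G1 X57.92 Y117.94
M5
G0 X39.76 Y155.84
M3 S561
G1 X84.79 Y155.84 F2623
G1 X84.79 Y75.13
G1 X39.76 Y75.13
G1 X39.76 Y155.84
M5
G0 X22.29 Y108.11
M3 S561
G1 X44.57 Y108.11 F2623
G1 X44.57 Y81.15
G1 X22.29 Y81.15
G1 X22.29 Y108.11
M5
G0 X49.06 Y81.41
M3 S561
G1 X6.24 Y94.82 F2623
G1 X136.17 Y23.02
G1 X165.03 Y110.87
G1 X157.70 Y41.85
G1 X171.18 Y165.53
G1 X49.06 Y81.41
M5
G0 X0.00 Y0.00

1 u = 1 mm; y_m = 180.27 − y.

[1] `<path>` quadratic bezier, #ff00ff→score S561 F2623: (70.47,42.49) → (64.64,51.48) → (60.02,60.60) → (56.63,69.85) → (54.45,79.22) → (53.49,88.71) → (53.75,98.33) → (55.22,108.07) → (57.92,117.94)

[2] `<polygon>` rectangle, #ff00ff→score S561 F2623: (39.76,155.84) → (84.79,155.84) → (84.79,75.13) → (39.76,75.13) → (39.76,155.84) (closed)

[3] `<rect>` rectangle, #ff00ff→score S561 F2623: (22.29,108.11) → (44.57,108.11) → (44.57,81.15) → (22.29,81.15) → (22.29,108.11) (closed)

[4] `<polygon>` closed polygon, #ff00ff→score S561 F2623: (49.06,81.41) → (6.24,94.82) → (136.17,23.02) → (165.03,110.87) → (157.70,41.85) → (171.18,165.53) → (49.06,81.41) (closed)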